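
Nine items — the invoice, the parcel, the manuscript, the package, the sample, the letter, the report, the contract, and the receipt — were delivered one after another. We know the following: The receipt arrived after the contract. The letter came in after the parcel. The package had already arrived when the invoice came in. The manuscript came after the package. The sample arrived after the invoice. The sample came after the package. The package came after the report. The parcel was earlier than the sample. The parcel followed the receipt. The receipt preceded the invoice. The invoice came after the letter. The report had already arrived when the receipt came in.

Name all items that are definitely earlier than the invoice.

Directly stated before the invoice: the letter, the package, and the receipt.
The contract reaches the invoice via the contract → the receipt → the invoice.
The parcel reaches the invoice via the parcel → the letter → the invoice.
The report reaches the invoice via the report → the package → the invoice.
No chain forces the sample (or any of the others) ahead of the invoice.

the contract, the letter, the package, the parcel, the receipt, the report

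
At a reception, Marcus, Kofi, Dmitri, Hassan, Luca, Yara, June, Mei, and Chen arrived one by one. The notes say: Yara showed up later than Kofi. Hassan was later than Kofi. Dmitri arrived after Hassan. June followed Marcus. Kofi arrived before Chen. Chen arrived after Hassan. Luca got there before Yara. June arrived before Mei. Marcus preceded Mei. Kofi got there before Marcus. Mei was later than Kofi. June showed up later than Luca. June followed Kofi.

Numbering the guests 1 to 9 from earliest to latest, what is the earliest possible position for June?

4

Kofi, Luca, and Marcus must all come before June — 3 forced predecessors.
Nothing else is forced ahead of June, so their earliest slot is position 3 + 1 = 4.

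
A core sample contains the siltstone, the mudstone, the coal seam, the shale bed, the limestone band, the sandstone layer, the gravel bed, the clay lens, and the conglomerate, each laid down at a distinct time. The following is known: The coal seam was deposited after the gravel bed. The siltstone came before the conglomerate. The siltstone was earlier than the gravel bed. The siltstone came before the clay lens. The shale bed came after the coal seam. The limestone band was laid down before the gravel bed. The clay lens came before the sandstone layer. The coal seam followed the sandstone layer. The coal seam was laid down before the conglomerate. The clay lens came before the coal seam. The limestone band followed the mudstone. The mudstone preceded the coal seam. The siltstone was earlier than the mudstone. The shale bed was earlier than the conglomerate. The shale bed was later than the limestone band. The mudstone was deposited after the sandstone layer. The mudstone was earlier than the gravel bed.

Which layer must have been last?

the conglomerate

Every other layer has a chain of constraints placing it before the conglomerate, so the conglomerate is last.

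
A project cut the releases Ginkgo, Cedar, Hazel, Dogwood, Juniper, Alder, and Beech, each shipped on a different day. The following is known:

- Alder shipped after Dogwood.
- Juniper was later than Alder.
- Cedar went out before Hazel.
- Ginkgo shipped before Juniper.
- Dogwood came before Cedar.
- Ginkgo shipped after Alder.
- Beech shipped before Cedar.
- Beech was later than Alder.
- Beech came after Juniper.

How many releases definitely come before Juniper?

Directly stated before Juniper: Alder and Ginkgo.
Dogwood reaches Juniper via Dogwood → Alder → Juniper.
No chain forces Beech (or any of the others) ahead of Juniper.
That's Alder, Dogwood, and Ginkgo — 3 in all.

3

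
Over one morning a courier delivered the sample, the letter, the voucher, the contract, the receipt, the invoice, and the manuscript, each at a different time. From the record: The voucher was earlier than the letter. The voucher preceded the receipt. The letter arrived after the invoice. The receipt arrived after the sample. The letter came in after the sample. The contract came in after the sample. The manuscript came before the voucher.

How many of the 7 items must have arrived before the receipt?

3

Directly stated before the receipt: the sample and the voucher.
The manuscript reaches the receipt via the manuscript → the voucher → the receipt.
That's the manuscript, the sample, and the voucher — 3 in all.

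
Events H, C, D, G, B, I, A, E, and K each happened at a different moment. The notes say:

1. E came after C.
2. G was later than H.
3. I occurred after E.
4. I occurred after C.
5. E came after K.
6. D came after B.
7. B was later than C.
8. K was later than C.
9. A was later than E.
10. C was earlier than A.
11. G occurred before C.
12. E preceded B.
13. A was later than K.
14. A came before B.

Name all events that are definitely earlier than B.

A, C, E, G, H, K

Directly stated before B: A, C, and E.
G reaches B via G → C → B.
H reaches B via H → G → C → B.
K reaches B via K → E → B.
No chain forces D (or any of the others) ahead of B.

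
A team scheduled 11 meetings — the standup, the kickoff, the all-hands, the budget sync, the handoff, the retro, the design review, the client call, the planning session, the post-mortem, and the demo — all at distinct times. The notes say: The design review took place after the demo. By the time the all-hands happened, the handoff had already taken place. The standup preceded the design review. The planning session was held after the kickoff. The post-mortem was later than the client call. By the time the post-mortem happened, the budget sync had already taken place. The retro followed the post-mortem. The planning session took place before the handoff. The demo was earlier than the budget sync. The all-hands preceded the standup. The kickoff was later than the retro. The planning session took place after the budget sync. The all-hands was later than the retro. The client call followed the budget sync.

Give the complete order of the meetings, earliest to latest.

The constraints fix every adjacent pair, so only one ordering works:
the demo → the budget sync → the client call → the post-mortem → the retro → the kickoff → the planning session → the handoff → the all-hands → the standup → the design review.

the demo, the budget sync, the client call, the post-mortem, the retro, the kickoff, the planning session, the handoff, the all-hands, the standup, the design review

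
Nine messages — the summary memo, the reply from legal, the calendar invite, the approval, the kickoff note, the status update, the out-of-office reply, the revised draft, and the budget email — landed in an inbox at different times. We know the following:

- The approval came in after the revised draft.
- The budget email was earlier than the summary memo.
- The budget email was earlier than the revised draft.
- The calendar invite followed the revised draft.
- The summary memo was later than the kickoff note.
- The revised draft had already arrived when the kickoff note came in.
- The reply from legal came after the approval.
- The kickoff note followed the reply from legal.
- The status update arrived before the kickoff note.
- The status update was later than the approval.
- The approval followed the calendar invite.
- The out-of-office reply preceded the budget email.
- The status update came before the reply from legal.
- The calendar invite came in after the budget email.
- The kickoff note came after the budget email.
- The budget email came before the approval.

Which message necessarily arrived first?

The out-of-office reply has a chain of constraints placing it before every other message, so the out-of-office reply must be first.

the out-of-office reply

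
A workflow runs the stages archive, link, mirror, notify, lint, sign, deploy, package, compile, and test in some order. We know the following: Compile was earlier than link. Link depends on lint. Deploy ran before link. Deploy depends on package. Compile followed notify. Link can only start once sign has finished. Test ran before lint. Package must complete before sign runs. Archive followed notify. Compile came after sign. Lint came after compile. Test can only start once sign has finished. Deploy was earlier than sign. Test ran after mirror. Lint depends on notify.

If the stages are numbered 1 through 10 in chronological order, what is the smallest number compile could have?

Deploy, notify, package, and sign must all come before compile — 4 forced predecessors.
Nothing else is forced ahead of compile, so its earliest slot is position 4 + 1 = 5.

5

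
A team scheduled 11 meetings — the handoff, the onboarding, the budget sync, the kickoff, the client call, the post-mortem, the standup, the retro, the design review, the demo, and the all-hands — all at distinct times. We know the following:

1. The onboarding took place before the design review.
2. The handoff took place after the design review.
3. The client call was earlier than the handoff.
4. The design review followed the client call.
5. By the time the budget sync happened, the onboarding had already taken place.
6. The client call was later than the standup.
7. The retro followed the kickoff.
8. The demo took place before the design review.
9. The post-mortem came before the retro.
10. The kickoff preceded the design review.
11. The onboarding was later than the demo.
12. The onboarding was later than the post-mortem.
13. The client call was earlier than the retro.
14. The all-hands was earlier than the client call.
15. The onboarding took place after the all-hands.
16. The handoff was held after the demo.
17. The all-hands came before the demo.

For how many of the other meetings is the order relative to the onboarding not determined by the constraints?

Forced before the onboarding: the all-hands, the demo, and the post-mortem; forced after the onboarding: the budget sync, the design review, and the handoff.
That leaves the client call, the kickoff, the retro, and the standup with no forced order relative to the onboarding — 4.

4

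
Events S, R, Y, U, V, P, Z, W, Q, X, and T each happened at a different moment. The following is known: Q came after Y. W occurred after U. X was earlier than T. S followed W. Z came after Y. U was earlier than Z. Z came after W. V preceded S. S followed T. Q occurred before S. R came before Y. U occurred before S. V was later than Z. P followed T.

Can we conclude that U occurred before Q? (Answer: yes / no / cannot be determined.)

cannot be determined

No chain of stated constraints runs from U to Q, and none runs from Q to U either.
So the relative order of U and Q is not fixed by the given facts.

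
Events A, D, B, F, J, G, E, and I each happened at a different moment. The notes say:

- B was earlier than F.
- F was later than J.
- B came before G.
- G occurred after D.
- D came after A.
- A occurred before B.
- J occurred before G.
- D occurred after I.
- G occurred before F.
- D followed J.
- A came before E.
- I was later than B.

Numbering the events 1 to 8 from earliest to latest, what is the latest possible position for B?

B must come before D, F, G, and I — 4 events forced after it.
Everything else can be placed before B in some valid order, so B can sit as late as position 8 − 4 = 4.

4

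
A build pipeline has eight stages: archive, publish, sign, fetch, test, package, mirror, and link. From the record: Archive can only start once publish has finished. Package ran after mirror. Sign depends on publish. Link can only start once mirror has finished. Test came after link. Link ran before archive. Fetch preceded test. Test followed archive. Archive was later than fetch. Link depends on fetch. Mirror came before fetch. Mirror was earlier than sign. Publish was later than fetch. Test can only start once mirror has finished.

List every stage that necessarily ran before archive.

Directly stated before archive: fetch, link, and publish.
Mirror reaches archive via mirror → fetch → archive.
No chain forces sign (or any of the others) ahead of archive.

fetch, link, mirror, publish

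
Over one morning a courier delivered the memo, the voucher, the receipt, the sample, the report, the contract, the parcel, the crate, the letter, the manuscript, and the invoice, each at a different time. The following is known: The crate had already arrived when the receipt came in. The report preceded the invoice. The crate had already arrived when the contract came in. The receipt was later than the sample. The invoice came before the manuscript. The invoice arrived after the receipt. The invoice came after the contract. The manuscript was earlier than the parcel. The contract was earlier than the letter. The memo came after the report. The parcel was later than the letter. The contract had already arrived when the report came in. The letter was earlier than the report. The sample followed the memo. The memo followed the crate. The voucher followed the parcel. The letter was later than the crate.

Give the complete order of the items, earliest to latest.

The constraints fix every adjacent pair, so only one ordering works:
the crate → the contract → the letter → the report → the memo → the sample → the receipt → the invoice → the manuscript → the parcel → the voucher.

the crate, the contract, the letter, the report, the memo, the sample, the receipt, the invoice, the manuscript, the parcel, the voucher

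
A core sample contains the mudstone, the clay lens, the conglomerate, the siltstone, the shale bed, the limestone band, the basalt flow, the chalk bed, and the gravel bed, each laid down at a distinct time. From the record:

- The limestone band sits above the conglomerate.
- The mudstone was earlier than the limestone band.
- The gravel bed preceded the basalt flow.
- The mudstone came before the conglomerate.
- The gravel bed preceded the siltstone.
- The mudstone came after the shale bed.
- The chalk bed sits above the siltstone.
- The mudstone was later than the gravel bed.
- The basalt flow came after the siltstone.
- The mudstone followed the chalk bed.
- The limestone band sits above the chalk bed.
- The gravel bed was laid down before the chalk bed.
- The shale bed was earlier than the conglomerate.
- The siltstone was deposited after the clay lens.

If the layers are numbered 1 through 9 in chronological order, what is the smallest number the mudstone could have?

The chalk bed, the clay lens, the gravel bed, the shale bed, and the siltstone must all come before the mudstone — 5 forced predecessors.
Nothing else is forced ahead of the mudstone, so its earliest slot is position 5 + 1 = 6.

6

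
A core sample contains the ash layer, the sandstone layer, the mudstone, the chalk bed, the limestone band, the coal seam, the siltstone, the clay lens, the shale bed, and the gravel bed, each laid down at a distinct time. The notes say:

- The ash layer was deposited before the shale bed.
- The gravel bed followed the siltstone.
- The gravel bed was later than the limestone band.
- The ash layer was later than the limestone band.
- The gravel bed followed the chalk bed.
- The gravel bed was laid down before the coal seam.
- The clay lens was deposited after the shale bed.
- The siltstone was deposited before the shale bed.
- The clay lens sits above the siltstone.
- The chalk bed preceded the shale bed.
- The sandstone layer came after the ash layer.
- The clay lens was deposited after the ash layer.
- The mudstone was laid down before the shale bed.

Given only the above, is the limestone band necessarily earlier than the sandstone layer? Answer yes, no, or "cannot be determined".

yes

Chain the constraints: the limestone band → the ash layer → the sandstone layer. Each link is directly stated, so the limestone band comes before the sandstone layer.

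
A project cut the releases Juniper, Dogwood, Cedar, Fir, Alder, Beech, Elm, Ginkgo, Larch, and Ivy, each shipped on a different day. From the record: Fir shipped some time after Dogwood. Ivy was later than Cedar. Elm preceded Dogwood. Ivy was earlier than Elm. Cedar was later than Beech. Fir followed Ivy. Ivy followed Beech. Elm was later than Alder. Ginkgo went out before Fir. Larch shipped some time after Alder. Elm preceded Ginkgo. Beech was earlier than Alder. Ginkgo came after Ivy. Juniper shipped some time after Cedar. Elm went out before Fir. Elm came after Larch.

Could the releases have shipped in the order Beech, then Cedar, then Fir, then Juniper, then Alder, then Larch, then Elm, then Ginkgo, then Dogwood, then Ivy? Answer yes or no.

The constraints require Ginkgo before Fir, but in the proposed sequence Fir appears ahead of Ginkgo. That one violation is enough.

no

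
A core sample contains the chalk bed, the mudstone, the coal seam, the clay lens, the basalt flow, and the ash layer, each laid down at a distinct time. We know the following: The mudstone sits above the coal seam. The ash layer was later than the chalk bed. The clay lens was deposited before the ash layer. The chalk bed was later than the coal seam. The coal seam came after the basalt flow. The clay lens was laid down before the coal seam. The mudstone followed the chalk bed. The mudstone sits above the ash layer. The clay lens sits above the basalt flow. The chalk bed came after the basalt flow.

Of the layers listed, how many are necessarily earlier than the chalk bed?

Directly stated before the chalk bed: the basalt flow and the coal seam.
The clay lens reaches the chalk bed via the clay lens → the coal seam → the chalk bed.
No chain forces the ash layer (or any of the others) ahead of the chalk bed.
That's the basalt flow, the clay lens, and the coal seam — 3 in all.

3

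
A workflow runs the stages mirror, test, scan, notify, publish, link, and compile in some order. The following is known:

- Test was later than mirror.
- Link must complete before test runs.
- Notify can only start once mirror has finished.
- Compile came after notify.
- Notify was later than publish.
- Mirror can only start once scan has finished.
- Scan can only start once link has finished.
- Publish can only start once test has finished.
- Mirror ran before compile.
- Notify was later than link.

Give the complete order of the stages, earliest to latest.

link, scan, mirror, test, publish, notify, compile

The constraints fix every adjacent pair, so only one ordering works:
link → scan → mirror → test → publish → notify → compile.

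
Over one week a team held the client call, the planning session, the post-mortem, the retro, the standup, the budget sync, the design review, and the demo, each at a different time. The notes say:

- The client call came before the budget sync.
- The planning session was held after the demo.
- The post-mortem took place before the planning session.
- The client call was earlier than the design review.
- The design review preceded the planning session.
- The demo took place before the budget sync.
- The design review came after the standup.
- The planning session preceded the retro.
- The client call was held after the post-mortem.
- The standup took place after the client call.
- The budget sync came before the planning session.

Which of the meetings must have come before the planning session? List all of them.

the budget sync, the client call, the demo, the design review, the post-mortem, the standup

Directly stated before the planning session: the budget sync, the demo, the design review, and the post-mortem.
The client call reaches the planning session via the client call → the budget sync → the planning session.
The standup reaches the planning session via the standup → the design review → the planning session.
No chain forces the retro ahead of the planning session.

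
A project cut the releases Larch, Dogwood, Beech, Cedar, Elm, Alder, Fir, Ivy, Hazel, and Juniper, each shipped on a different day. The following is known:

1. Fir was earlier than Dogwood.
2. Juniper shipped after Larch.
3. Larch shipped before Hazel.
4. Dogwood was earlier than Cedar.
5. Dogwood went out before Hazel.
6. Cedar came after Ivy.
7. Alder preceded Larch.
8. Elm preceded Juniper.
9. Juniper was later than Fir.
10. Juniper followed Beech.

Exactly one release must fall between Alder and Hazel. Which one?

Tracing the constraints gives Alder → Larch → Hazel, so Larch sits after Alder and before Hazel.
No other release is forced both after Alder and before Hazel.

Larch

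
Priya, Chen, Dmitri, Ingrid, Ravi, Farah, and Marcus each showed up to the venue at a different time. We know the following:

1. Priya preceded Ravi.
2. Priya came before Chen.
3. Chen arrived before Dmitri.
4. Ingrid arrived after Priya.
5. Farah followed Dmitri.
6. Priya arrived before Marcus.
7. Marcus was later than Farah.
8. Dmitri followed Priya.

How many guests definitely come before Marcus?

Directly stated before Marcus: Farah and Priya.
Chen reaches Marcus via Chen → Dmitri → Farah → Marcus.
Dmitri reaches Marcus via Dmitri → Farah → Marcus.
That's Chen, Dmitri, Farah, and Priya — 4 in all.

4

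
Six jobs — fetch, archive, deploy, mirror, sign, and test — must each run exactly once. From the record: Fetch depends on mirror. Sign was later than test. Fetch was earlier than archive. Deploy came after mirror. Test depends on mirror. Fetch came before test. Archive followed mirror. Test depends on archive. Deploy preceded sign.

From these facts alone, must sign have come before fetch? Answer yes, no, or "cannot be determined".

Tracing the constraints gives fetch → test → sign, so fetch must come before sign.
That means sign cannot be before fetch.

no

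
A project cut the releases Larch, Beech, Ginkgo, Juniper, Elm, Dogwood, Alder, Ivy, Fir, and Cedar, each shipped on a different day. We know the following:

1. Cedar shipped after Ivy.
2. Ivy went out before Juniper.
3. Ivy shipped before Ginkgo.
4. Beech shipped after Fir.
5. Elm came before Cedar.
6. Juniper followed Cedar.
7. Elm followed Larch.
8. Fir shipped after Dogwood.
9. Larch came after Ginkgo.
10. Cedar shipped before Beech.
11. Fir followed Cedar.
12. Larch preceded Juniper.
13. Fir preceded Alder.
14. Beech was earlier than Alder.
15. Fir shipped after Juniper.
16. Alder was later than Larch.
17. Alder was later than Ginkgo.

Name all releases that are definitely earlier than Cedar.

Elm, Ginkgo, Ivy, Larch

Directly stated before Cedar: Elm and Ivy.
Ginkgo reaches Cedar via Ginkgo → Larch → Elm → Cedar.
Larch reaches Cedar via Larch → Elm → Cedar.
No chain forces Beech (or any of the others) ahead of Cedar.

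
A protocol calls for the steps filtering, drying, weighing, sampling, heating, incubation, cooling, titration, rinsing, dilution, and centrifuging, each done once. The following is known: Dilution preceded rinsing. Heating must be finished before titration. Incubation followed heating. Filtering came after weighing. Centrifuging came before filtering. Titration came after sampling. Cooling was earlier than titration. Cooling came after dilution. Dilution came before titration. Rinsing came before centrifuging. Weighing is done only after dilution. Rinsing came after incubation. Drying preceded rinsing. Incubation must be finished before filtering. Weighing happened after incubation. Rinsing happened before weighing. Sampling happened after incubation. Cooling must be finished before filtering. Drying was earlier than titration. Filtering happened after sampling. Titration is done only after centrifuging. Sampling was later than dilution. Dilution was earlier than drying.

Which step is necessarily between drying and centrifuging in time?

Tracing the constraints gives drying → rinsing → centrifuging, so rinsing sits after drying and before centrifuging.
No other step is forced both after drying and before centrifuging.

rinsing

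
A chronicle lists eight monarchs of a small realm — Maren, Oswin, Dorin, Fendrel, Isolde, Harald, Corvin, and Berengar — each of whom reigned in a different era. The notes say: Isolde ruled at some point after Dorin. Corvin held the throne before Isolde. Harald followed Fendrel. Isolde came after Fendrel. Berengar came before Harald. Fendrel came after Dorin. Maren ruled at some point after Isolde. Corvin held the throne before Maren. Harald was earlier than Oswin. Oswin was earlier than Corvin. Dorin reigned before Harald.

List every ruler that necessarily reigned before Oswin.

Directly stated before Oswin: Harald.
Berengar reaches Oswin via Berengar → Harald → Oswin.
Dorin reaches Oswin via Dorin → Harald → Oswin.
Fendrel reaches Oswin via Fendrel → Harald → Oswin.
No chain forces Corvin (or any of the others) ahead of Oswin.

Berengar, Dorin, Fendrel, Harald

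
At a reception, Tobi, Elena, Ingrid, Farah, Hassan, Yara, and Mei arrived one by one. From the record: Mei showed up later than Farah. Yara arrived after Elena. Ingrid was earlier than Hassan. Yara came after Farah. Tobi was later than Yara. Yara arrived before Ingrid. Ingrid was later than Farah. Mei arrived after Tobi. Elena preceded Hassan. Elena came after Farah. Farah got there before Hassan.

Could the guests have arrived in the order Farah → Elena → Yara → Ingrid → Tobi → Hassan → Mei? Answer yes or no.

Check each stated constraint against the proposed order — e.g. Farah is ahead of Hassan; Farah is ahead of Mei. Every pair is in the required order; nothing is violated.

yes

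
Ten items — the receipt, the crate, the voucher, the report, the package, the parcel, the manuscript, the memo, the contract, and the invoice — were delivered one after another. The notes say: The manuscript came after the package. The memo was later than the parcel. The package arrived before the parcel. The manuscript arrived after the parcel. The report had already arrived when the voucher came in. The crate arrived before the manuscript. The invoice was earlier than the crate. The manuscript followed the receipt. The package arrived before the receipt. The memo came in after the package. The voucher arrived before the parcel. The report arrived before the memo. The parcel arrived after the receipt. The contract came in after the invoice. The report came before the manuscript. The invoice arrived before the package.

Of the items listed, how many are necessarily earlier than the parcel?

5

Directly stated before the parcel: the package, the receipt, and the voucher.
The invoice reaches the parcel via the invoice → the package → the parcel.
The report reaches the parcel via the report → the voucher → the parcel.
No chain forces the contract (or any of the others) ahead of the parcel.
That's the invoice, the package, the receipt, the report, and the voucher — 5 in all.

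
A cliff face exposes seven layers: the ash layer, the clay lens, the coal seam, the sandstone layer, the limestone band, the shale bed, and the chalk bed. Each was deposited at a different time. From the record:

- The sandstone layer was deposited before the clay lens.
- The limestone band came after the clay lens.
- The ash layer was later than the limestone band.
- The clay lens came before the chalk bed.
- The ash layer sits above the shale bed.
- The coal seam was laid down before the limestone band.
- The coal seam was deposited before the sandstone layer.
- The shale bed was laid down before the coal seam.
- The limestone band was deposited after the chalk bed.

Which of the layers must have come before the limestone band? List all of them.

Directly stated before the limestone band: the chalk bed, the clay lens, and the coal seam.
The sandstone layer reaches the limestone band via the sandstone layer → the clay lens → the limestone band.
The shale bed reaches the limestone band via the shale bed → the coal seam → the limestone band.

the chalk bed, the clay lens, the coal seam, the sandstone layer, the shale bed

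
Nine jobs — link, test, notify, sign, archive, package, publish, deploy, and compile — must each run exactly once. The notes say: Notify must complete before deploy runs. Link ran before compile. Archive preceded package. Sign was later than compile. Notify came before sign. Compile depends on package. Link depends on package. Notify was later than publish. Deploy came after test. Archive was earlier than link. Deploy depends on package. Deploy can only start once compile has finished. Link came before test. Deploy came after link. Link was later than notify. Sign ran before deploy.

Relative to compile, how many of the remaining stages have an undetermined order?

1

Forced before compile: archive, link, notify, package, and publish; forced after compile: deploy and sign.
That leaves test with no forced order relative to compile — 1.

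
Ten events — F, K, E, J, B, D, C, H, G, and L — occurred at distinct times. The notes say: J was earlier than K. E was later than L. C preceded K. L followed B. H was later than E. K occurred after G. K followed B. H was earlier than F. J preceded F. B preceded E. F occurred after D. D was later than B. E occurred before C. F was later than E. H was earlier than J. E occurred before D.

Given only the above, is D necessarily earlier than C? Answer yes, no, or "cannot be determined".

cannot be determined

No chain of stated constraints runs from D to C, and none runs from C to D either.
So the relative order of D and C is not fixed by the given facts.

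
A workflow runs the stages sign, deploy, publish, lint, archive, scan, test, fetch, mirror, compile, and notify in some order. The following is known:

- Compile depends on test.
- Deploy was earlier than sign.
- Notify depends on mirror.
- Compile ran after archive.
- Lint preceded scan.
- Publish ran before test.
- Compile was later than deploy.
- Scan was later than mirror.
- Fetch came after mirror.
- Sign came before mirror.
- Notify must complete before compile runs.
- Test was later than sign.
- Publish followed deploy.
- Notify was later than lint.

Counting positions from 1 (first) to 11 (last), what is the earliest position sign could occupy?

Deploy must come before sign — 1 forced predecessor.
Nothing else is forced ahead of sign, so its earliest slot is position 1 + 1 = 2.

2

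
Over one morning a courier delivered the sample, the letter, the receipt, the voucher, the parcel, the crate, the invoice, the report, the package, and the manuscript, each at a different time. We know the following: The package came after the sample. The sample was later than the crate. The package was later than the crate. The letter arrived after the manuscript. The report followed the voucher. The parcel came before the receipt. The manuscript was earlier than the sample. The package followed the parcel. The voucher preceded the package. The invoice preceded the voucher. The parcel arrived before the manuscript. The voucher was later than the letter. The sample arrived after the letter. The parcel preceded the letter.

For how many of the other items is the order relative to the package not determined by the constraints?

2

Forced before the package: the crate, the invoice, the letter, the manuscript, the parcel, the sample, and the voucher.
That leaves the receipt and the report with no forced order relative to the package — 2.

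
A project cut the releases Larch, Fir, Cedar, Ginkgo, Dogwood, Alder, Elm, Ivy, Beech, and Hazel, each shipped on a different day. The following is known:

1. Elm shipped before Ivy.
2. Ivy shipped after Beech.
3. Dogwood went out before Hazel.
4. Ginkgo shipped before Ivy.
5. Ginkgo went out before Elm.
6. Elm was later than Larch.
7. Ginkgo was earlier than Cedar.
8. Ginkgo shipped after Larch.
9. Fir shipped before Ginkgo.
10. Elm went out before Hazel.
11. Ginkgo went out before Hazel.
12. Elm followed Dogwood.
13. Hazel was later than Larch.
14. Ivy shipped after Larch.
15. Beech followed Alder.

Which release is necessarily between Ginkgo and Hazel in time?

Elm

Tracing the constraints gives Ginkgo → Elm → Hazel, so Elm sits after Ginkgo and before Hazel.
No other release is forced both after Ginkgo and before Hazel.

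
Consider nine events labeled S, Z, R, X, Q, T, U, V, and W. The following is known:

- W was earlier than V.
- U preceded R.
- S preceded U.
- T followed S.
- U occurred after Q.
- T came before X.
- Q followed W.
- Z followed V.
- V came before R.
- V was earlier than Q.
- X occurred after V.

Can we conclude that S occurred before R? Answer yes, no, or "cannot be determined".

yes

Chain the constraints: S → U → R. Each link is directly stated, so S comes before R.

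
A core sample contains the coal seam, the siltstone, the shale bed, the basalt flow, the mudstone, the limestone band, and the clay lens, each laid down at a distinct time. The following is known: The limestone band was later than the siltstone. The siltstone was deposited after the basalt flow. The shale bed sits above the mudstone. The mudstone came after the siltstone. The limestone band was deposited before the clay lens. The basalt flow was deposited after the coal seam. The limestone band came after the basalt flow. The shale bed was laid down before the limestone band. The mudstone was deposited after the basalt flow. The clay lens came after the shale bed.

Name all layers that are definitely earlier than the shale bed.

the basalt flow, the coal seam, the mudstone, the siltstone

Directly stated before the shale bed: the mudstone.
The basalt flow reaches the shale bed via the basalt flow → the mudstone → the shale bed.
The coal seam reaches the shale bed via the coal seam → the basalt flow → the mudstone → the shale bed.
The siltstone reaches the shale bed via the siltstone → the mudstone → the shale bed.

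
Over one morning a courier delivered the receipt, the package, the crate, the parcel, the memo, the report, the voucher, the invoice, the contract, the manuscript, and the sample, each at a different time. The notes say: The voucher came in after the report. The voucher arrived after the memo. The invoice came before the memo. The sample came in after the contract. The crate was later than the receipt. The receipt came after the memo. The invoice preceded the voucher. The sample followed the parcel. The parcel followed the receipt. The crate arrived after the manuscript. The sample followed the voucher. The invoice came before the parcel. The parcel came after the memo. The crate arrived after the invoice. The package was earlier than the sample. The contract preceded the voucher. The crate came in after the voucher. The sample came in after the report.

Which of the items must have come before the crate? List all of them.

the contract, the invoice, the manuscript, the memo, the receipt, the report, the voucher

Directly stated before the crate: the invoice, the manuscript, the receipt, and the voucher.
The contract reaches the crate via the contract → the voucher → the crate.
The memo reaches the crate via the memo → the receipt → the crate.
The report reaches the crate via the report → the voucher → the crate.
No chain forces the sample (or any of the others) ahead of the crate.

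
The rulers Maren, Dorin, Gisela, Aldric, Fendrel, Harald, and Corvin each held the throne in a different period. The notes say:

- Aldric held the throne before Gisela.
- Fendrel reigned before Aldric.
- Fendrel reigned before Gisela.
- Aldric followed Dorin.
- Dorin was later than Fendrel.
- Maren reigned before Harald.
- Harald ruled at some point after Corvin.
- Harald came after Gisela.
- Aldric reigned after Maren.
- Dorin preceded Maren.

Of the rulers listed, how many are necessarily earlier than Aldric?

Directly stated before Aldric: Dorin, Fendrel, and Maren.
No chain forces Harald (or any of the others) ahead of Aldric.
That's Dorin, Fendrel, and Maren — 3 in all.

3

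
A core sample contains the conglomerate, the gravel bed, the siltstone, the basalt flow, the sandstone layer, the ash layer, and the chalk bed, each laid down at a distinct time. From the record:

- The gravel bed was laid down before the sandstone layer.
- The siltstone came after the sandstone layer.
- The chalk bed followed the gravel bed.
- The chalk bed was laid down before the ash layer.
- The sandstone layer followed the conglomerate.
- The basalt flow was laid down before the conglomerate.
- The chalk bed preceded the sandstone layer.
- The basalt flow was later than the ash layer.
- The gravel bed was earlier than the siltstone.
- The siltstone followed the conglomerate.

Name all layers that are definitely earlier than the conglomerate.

the ash layer, the basalt flow, the chalk bed, the gravel bed

Directly stated before the conglomerate: the basalt flow.
The ash layer reaches the conglomerate via the ash layer → the basalt flow → the conglomerate.
The chalk bed reaches the conglomerate via the chalk bed → the ash layer → the basalt flow → the conglomerate.
The gravel bed reaches the conglomerate via the gravel bed → the chalk bed → the ash layer → the basalt flow → the conglomerate.
No chain forces the siltstone (or any of the others) ahead of the conglomerate.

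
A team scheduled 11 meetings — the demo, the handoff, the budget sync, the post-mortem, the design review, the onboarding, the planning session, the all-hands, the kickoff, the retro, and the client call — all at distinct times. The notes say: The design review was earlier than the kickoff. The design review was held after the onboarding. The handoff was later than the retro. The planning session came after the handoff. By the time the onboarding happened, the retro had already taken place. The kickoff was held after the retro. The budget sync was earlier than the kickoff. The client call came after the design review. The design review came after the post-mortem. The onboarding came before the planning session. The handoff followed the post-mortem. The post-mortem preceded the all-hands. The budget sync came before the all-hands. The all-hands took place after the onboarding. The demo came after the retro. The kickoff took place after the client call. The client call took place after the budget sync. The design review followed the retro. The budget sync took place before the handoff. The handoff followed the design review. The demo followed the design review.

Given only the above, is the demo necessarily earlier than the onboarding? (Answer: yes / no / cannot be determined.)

no

Tracing the constraints gives the onboarding → the design review → the demo, so the onboarding must come before the demo.
That means the demo cannot be before the onboarding.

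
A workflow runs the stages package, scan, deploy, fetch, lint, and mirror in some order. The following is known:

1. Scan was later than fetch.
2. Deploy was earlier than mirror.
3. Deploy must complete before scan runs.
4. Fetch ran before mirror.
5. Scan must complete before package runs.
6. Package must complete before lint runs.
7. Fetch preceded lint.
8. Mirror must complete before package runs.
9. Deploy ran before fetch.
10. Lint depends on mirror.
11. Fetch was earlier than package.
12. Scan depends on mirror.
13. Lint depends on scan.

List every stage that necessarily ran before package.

Directly stated before package: fetch, mirror, and scan.
Deploy reaches package via deploy → mirror → package.
No chain forces lint ahead of package.

deploy, fetch, mirror, scan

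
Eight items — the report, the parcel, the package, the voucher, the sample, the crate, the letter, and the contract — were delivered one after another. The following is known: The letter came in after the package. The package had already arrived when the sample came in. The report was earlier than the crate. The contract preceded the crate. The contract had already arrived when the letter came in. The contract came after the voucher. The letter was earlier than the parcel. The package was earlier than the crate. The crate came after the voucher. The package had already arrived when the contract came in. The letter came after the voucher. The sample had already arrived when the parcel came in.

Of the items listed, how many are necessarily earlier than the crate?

4

Directly stated before the crate: the contract, the package, the report, and the voucher.
That's the contract, the package, the report, and the voucher — 4 in all.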